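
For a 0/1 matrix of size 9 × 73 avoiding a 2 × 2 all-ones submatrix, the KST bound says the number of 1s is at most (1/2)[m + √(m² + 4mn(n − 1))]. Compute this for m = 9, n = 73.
z(9, 73; 2, 2) ≤ (1/2)[9 + √(9² + 4·9·73·72)] = (1/2)[9 + √189297] = 222.0414

Kővári–Sós–Turán: let r_1, ..., r_9 be the row sums and z = Σ r_i the total number of 1s. Each pair of columns can share at most one row with both entries 1 (else a 2×2 all-ones block appears), so Σ_i C(r_i, 2) ≤ C(73, 2) = 2628. By convexity Σ_i C(r_i, 2) ≥ 9·C(z/9, 2) = z(z − 9)/(2·9), giving z² − 9z − 9·73·72 ≤ 0 and hence z ≤ (1/2)[9 + √(81 + 4·47304)] = (1/2)[9 + √189297] ≈ (1/2)(9 + 435.0828) = 222.0414.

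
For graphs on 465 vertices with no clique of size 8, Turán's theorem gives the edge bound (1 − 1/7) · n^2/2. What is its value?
Turán density bound = (6/7) · 465^2/2 = 648675/7 ≈ 92667.8571

Turán's theorem: ex(n, K_{r+1}) is achieved by the complete r-partite Turán graph T(n, r) with parts as balanced as possible, and is at most (1 − 1/r) · n^2/2. For r = 7, n = 465: the density bound is (6/7) · 216225/2 = 648675/7 ≈ 92667.8571. The integer-valued extremum is e(T(465, 7)) = 92667, which is strictly less than the density bound 648675/7 since 7 ∤ 465 (the parts of T(465, 7) cannot all be equal).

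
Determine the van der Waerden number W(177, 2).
W(177, 2) = 177 + 1 = 178

A 2-term AP is any pair of integers, so a monochromatic 2-AP exists iff some colour is used at least twice. With 177 colours, the colouring i ↦ i on {1, ..., 177} uses each colour once, avoiding any monochromatic pair, so W(177, 2) > 177. For {1, ..., 178}, pigeonhole forces two integers of the same colour, which form a monochromatic 2-AP. Hence W(177, 2) = 178.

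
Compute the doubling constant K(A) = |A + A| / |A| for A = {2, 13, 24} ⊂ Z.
K = |A + A| / |A| = 5/3

Enumerate A + A = {a + b : a, b ∈ A}. With |A| = 3, there are |A|^2 = 9 ordered sum pairs; collecting distinct values, A + A = {4, 15, 26, 37, 48}, so |A + A| = 5. Thus K = 5/3. Here |A + A| = 2|A| − 1 = 5, the minimum possible — so K = 5/3 is minimal, which holds iff A is an arithmetic progression.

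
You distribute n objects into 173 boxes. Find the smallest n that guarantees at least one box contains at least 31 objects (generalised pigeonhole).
n = (31 − 1)·173 + 1 = 5191

By the generalised pigeonhole principle, to guarantee some box contains ≥ r objects we need more than (r − 1) · k objects total. Threshold: n = (r − 1) · k + 1. With r = 31 and k = 173: n = 30 · 173 + 1 = 5190 + 1 = 5191. For n = 5190 = 30 · 173, we can put exactly 30 objects in every box, avoiding 31 in any single one — so 5191 is tight.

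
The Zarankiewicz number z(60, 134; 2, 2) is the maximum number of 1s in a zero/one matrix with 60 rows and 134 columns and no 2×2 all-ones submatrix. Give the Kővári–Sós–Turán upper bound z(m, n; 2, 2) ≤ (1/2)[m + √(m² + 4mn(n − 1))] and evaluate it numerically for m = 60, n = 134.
z(60, 134; 2, 2) ≤ (1/2)[60 + √(60² + 4·60·134·133)] = (1/2)[60 + √4280880] = 1064.5144

Kővári–Sós–Turán: let r_1, ..., r_60 be the row sums and z = Σ r_i the total number of 1s. Each pair of columns can share at most one row with both entries 1 (else a 2×2 all-ones block appears), so Σ_i C(r_i, 2) ≤ C(134, 2) = 8911. By convexity Σ_i C(r_i, 2) ≥ 60·C(z/60, 2) = z(z − 60)/(2·60), giving z² − 60z − 60·134·133 ≤ 0 and hence z ≤ (1/2)[60 + √(3600 + 4·1069320)] = (1/2)[60 + √4280880] ≈ (1/2)(60 + 2069.0288) = 1064.5144.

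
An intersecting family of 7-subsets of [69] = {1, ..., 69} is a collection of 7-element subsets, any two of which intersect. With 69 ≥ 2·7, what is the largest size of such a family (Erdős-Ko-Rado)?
max |F| = C(68, 6) = 109453344

The Erdős-Ko-Rado theorem states: for n ≥ 2k, an intersecting family of k-subsets of an n-element set has size at most C(n − 1, k − 1), with equality for 'star' families {A ⊆ [n] : |A| = k, i ∈ A} (fix an element i). For n = 69, k = 7: C(68, 6) = 109453344.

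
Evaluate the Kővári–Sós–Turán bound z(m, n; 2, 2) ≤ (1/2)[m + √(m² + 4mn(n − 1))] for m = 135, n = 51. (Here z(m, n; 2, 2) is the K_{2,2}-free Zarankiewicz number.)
z(135, 51; 2, 2) ≤ (1/2)[135 + √(135² + 4·135·51·50)] = (1/2)[135 + √1395225] = 658.0982

Kővári–Sós–Turán: let r_1, ..., r_135 be the row sums and z = Σ r_i the total number of 1s. Each pair of columns can share at most one row with both entries 1 (else a 2×2 all-ones block appears), so Σ_i C(r_i, 2) ≤ C(51, 2) = 1275. By convexity Σ_i C(r_i, 2) ≥ 135·C(z/135, 2) = z(z − 135)/(2·135), giving z² − 135z − 135·51·50 ≤ 0 and hence z ≤ (1/2)[135 + √(18225 + 4·344250)] = (1/2)[135 + √1395225] ≈ (1/2)(135 + 1181.1964) = 658.0982.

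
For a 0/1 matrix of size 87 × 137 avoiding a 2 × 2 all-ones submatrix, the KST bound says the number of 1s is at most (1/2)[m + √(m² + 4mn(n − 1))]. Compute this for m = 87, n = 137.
z(87, 137; 2, 2) ≤ (1/2)[87 + √(87² + 4·87·137·136)] = (1/2)[87 + √6491505] = 1317.4216

Kővári–Sós–Turán: let r_1, ..., r_87 be the row sums and z = Σ r_i the total number of 1s. Each pair of columns can share at most one row with both entries 1 (else a 2×2 all-ones block appears), so Σ_i C(r_i, 2) ≤ C(137, 2) = 9316. By convexity Σ_i C(r_i, 2) ≥ 87·C(z/87, 2) = z(z − 87)/(2·87), giving z² − 87z − 87·137·136 ≤ 0 and hence z ≤ (1/2)[87 + √(7569 + 4·1620984)] = (1/2)[87 + √6491505] ≈ (1/2)(87 + 2547.8432) = 1317.4216.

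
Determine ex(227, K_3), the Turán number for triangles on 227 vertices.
ex(227, K_3) = ⌊227^2/4⌋ = 12882

Mantel (1907): a triangle-free graph on n vertices has at most ⌊n^2/4⌋ edges, with equality for the complete bipartite graph K_{⌊n/2⌋, ⌈n/2⌉}. For n = 227: ⌊227^2/4⌋ = ⌊51529/4⌋ = 12882. The extremal graph is K_{113, 114}, which has 113·114 = 12882 edges.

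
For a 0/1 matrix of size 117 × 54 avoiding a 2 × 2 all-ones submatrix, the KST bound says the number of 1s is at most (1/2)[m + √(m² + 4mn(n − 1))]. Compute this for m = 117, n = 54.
z(117, 54; 2, 2) ≤ (1/2)[117 + √(117² + 4·117·54·53)] = (1/2)[117 + √1353105] = 640.1152

Kővári–Sós–Turán: let r_1, ..., r_117 be the row sums and z = Σ r_i the total number of 1s. Each pair of columns can share at most one row with both entries 1 (else a 2×2 all-ones block appears), so Σ_i C(r_i, 2) ≤ C(54, 2) = 1431. By convexity Σ_i C(r_i, 2) ≥ 117·C(z/117, 2) = z(z − 117)/(2·117), giving z² − 117z − 117·54·53 ≤ 0 and hence z ≤ (1/2)[117 + √(13689 + 4·334854)] = (1/2)[117 + √1353105] ≈ (1/2)(117 + 1163.2304) = 640.1152.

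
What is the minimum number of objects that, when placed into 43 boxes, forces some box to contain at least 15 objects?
n = (15 − 1)·43 + 1 = 603

By the generalised pigeonhole principle, to guarantee some box contains ≥ r objects we need more than (r − 1) · k objects total. Threshold: n = (r − 1) · k + 1. With r = 15 and k = 43: n = 14 · 43 + 1 = 602 + 1 = 603. For n = 602 = 14 · 43, we can put exactly 14 objects in every box, avoiding 15 in any single one — so 603 is tight.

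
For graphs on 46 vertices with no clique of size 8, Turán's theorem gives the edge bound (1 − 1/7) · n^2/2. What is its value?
Turán density bound = (6/7) · 46^2/2 = 6348/7 ≈ 906.8571

Turán's theorem: ex(n, K_{r+1}) is achieved by the complete r-partite Turán graph T(n, r) with parts as balanced as possible, and is at most (1 − 1/r) · n^2/2. For r = 7, n = 46: the density bound is (6/7) · 2116/2 = 6348/7 ≈ 906.8571. The integer-valued extremum is e(T(46, 7)) = 906, which is strictly less than the density bound 6348/7 since 7 ∤ 46 (the parts of T(46, 7) cannot all be equal).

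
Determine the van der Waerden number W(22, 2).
W(22, 2) = 22 + 1 = 23

A 2-term AP is any pair of integers, so a monochromatic 2-AP exists iff some colour is used at least twice. With 22 colours, the colouring i ↦ i on {1, ..., 22} uses each colour once, avoiding any monochromatic pair, so W(22, 2) > 22. For {1, ..., 23}, pigeonhole forces two integers of the same colour, which form a monochromatic 2-AP. Hence W(22, 2) = 23.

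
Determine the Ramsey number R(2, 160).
R(2, 160) = 160

R(2, k) = k for all k ≥ 2: in a 2-colouring of K_k, either some edge is red (a red K_2) or all edges are blue (a blue K_k). And K_{159} coloured all-blue has no blue K_160, so R(2, 160) > 159. Hence R(2, 160) = 160.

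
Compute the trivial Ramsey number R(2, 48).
R(2, 48) = 48

R(2, k) = k for all k ≥ 2: in a 2-colouring of K_k, either some edge is red (a red K_2) or all edges are blue (a blue K_k). And K_{47} coloured all-blue has no blue K_48, so R(2, 48) > 47. Hence R(2, 48) = 48.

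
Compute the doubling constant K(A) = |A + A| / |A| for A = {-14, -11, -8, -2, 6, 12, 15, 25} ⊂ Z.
K = |A + A| / |A| = 30/8 = 15/4

Enumerate A + A = {a + b : a, b ∈ A}. With |A| = 8, there are |A|^2 = 64 ordered sum pairs; collecting distinct values, A + A = {-28, -25, -22, -19, -16, -13, -10, -8, -5, -4, -2, 1, 4, 7, 10, 11, 12, 13, 14, 17, 18, 21, 23, 24, 27, 30, 31, 37, 40, 50}, so |A + A| = 30. Thus K = 30/8 = 15/4. For comparison, the minimum possible |A + A| over all 8-element sets is 2·8 − 1 = 15 (so min K = 15/8), attained only by arithmetic progressions.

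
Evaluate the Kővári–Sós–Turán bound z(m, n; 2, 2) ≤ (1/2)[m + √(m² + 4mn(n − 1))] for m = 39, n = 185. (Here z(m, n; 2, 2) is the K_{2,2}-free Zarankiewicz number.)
z(39, 185; 2, 2) ≤ (1/2)[39 + √(39² + 4·39·185·184)] = (1/2)[39 + √5311761] = 1171.8629

Kővári–Sós–Turán: let r_1, ..., r_39 be the row sums and z = Σ r_i the total number of 1s. Each pair of columns can share at most one row with both entries 1 (else a 2×2 all-ones block appears), so Σ_i C(r_i, 2) ≤ C(185, 2) = 17020. By convexity Σ_i C(r_i, 2) ≥ 39·C(z/39, 2) = z(z − 39)/(2·39), giving z² − 39z − 39·185·184 ≤ 0 and hence z ≤ (1/2)[39 + √(1521 + 4·1327560)] = (1/2)[39 + √5311761] ≈ (1/2)(39 + 2304.7258) = 1171.8629.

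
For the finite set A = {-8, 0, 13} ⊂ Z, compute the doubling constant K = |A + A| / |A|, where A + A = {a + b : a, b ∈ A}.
K = |A + A| / |A| = 6/3 = 2

Enumerate A + A = {a + b : a, b ∈ A}. With |A| = 3, there are |A|^2 = 9 ordered sum pairs; collecting distinct values, A + A = {-16, -8, 0, 5, 13, 26}, so |A + A| = 6. Thus K = 6/3 = 2. For comparison, the minimum possible |A + A| over all 3-element sets is 2·3 − 1 = 5 (so min K = 5/3), attained only by arithmetic progressions.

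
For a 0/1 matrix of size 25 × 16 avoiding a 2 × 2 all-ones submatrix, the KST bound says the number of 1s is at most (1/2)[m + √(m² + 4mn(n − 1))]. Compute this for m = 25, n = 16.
z(25, 16; 2, 2) ≤ (1/2)[25 + √(25² + 4·25·16·15)] = (1/2)[25 + √24625] = 90.9618

Kővári–Sós–Turán: let r_1, ..., r_25 be the row sums and z = Σ r_i the total number of 1s. Each pair of columns can share at most one row with both entries 1 (else a 2×2 all-ones block appears), so Σ_i C(r_i, 2) ≤ C(16, 2) = 120. By convexity Σ_i C(r_i, 2) ≥ 25·C(z/25, 2) = z(z − 25)/(2·25), giving z² − 25z − 25·16·15 ≤ 0 and hence z ≤ (1/2)[25 + √(625 + 4·6000)] = (1/2)[25 + √24625] ≈ (1/2)(25 + 156.9235) = 90.9618.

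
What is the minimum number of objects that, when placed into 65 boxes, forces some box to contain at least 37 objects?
n = (37 − 1)·65 + 1 = 2341

By the generalised pigeonhole principle, to guarantee some box contains ≥ r objects we need more than (r − 1) · k objects total. Threshold: n = (r − 1) · k + 1. With r = 37 and k = 65: n = 36 · 65 + 1 = 2340 + 1 = 2341. For n = 2340 = 36 · 65, we can put exactly 36 objects in every box, avoiding 37 in any single one — so 2341 is tight.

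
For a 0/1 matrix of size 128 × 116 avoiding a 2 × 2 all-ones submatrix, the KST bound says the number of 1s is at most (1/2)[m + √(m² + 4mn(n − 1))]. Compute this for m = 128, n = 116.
z(128, 116; 2, 2) ≤ (1/2)[128 + √(128² + 4·128·116·115)] = (1/2)[128 + √6846464] = 1372.2874

Kővári–Sós–Turán: let r_1, ..., r_128 be the row sums and z = Σ r_i the total number of 1s. Each pair of columns can share at most one row with both entries 1 (else a 2×2 all-ones block appears), so Σ_i C(r_i, 2) ≤ C(116, 2) = 6670. By convexity Σ_i C(r_i, 2) ≥ 128·C(z/128, 2) = z(z − 128)/(2·128), giving z² − 128z − 128·116·115 ≤ 0 and hence z ≤ (1/2)[128 + √(16384 + 4·1707520)] = (1/2)[128 + √6846464] ≈ (1/2)(128 + 2616.5749) = 1372.2874.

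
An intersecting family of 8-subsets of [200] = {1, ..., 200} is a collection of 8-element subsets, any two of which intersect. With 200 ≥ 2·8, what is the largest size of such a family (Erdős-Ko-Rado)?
max |F| = C(199, 7) = 2203959847089

Erdős-Ko-Rado (1961): when n ≥ 2k, max |F| = C(n−1, k−1). The bound is attained by the star {A : i ∈ A} for any fixed i ∈ [n]. Here C(200−1, 8−1) = C(199, 7) = 2203959847089.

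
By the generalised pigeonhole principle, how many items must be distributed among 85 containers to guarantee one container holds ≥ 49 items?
n = (49 − 1)·85 + 1 = 4081

By the generalised pigeonhole principle, to guarantee some box contains ≥ r objects we need more than (r − 1) · k objects total. Threshold: n = (r − 1) · k + 1. With r = 49 and k = 85: n = 48 · 85 + 1 = 4080 + 1 = 4081. For n = 4080 = 48 · 85, we can put exactly 48 objects in every box, avoiding 49 in any single one — so 4081 is tight.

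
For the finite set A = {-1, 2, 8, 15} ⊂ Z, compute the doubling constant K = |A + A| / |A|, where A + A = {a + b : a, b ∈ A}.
K = |A + A| / |A| = 10/4 = 5/2

Enumerate A + A = {a + b : a, b ∈ A}. With |A| = 4, there are |A|^2 = 16 ordered sum pairs; collecting distinct values, A + A = {-2, 1, 4, 7, 10, 14, 16, 17, 23, 30}, so |A + A| = 10. Thus K = 10/4 = 5/2. For comparison, the minimum possible |A + A| over all 4-element sets is 2·4 − 1 = 7 (so min K = 7/4), attained only by arithmetic progressions.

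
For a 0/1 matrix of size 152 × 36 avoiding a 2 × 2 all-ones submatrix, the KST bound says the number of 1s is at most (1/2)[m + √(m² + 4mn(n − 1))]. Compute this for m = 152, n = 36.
z(152, 36; 2, 2) ≤ (1/2)[152 + √(152² + 4·152·36·35)] = (1/2)[152 + √789184] = 520.1801

Kővári–Sós–Turán: let r_1, ..., r_152 be the row sums and z = Σ r_i the total number of 1s. Each pair of columns can share at most one row with both entries 1 (else a 2×2 all-ones block appears), so Σ_i C(r_i, 2) ≤ C(36, 2) = 630. By convexity Σ_i C(r_i, 2) ≥ 152·C(z/152, 2) = z(z − 152)/(2·152), giving z² − 152z − 152·36·35 ≤ 0 and hence z ≤ (1/2)[152 + √(23104 + 4·191520)] = (1/2)[152 + √789184] ≈ (1/2)(152 + 888.3603) = 520.1801.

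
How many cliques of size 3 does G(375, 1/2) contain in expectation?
E[# K_3] = C(375, 3) · (1/2)^C(3, 2) = 8718875 / 2^3 = 1089859.375

For each 3-subset S of vertices (there are C(375, 3) = 8718875 such S), let X_S = 1 if S induces a K_3 (all C(3, 2) = 3 edges present). Then P(X_S = 1) = (1/2)^3 = 1/8. By linearity of expectation, E[# K_3] = C(375, 3) · (1/2)^3 = 8718875 / 8 = 1089859.375.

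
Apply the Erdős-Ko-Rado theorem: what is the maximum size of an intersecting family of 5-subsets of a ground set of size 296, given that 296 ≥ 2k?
max |F| = C(295, 4) = 309177995

The Erdős-Ko-Rado theorem states: for n ≥ 2k, an intersecting family of k-subsets of an n-element set has size at most C(n − 1, k − 1), with equality for 'star' families {A ⊆ [n] : |A| = k, i ∈ A} (fix an element i). For n = 296, k = 5: C(295, 4) = 309177995.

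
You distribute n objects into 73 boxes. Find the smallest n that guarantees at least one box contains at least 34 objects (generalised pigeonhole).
n = (34 − 1)·73 + 1 = 2410

By the generalised pigeonhole principle, to guarantee some box contains ≥ r objects we need more than (r − 1) · k objects total. Threshold: n = (r − 1) · k + 1. With r = 34 and k = 73: n = 33 · 73 + 1 = 2409 + 1 = 2410. For n = 2409 = 33 · 73, we can put exactly 33 objects in every box, avoiding 34 in any single one — so 2410 is tight.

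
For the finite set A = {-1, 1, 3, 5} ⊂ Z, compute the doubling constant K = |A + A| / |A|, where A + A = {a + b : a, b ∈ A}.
K = |A + A| / |A| = 7/4

Enumerate A + A = {a + b : a, b ∈ A}. With |A| = 4, there are |A|^2 = 16 ordered sum pairs; collecting distinct values, A + A = {-2, 0, 2, 4, 6, 8, 10}, so |A + A| = 7. Thus K = 7/4. Here |A + A| = 2|A| − 1 = 7, the minimum possible — so K = 7/4 is minimal, which holds iff A is an arithmetic progression.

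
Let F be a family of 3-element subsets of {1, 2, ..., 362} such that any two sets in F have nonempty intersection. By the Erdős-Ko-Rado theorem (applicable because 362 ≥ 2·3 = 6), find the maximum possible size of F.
max |F| = C(361, 2) = 64980

The Erdős-Ko-Rado theorem states: for n ≥ 2k, an intersecting family of k-subsets of an n-element set has size at most C(n − 1, k − 1), with equality for 'star' families {A ⊆ [n] : |A| = k, i ∈ A} (fix an element i). For n = 362, k = 3: C(361, 2) = 64980.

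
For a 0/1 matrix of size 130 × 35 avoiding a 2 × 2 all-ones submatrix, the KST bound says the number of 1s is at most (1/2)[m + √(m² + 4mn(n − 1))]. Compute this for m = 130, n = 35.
z(130, 35; 2, 2) ≤ (1/2)[130 + √(130² + 4·130·35·34)] = (1/2)[130 + √635700] = 463.654

Kővári–Sós–Turán: let r_1, ..., r_130 be the row sums and z = Σ r_i the total number of 1s. Each pair of columns can share at most one row with both entries 1 (else a 2×2 all-ones block appears), so Σ_i C(r_i, 2) ≤ C(35, 2) = 595. By convexity Σ_i C(r_i, 2) ≥ 130·C(z/130, 2) = z(z − 130)/(2·130), giving z² − 130z − 130·35·34 ≤ 0 and hence z ≤ (1/2)[130 + √(16900 + 4·154700)] = (1/2)[130 + √635700] ≈ (1/2)(130 + 797.308) = 463.654.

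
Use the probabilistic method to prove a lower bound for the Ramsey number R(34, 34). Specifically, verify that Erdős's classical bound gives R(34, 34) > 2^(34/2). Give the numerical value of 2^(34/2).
2^(34/2) = 131072; so R(34, 34) > 131072

Colour each edge of K_n uniformly at random with red/blue. The expected number of monochromatic K_34 is C(n, 34) · 2 · 2^(−C(34,2)). If C(n, 34) · 2^(1 − C(34,2)) < 1, then with positive probability no monochromatic K_34 exists, so R(34, 34) > n. The standard estimate C(n, 34) ≤ n^34/34! shows this inequality holds whenever n ≤ 2^(34/2) (since 34! · 2^(C(34,2) − 1) > 2^(34^2/2) ≥ n^34). Hence R(34, 34) > 2^(34/2) = 131072.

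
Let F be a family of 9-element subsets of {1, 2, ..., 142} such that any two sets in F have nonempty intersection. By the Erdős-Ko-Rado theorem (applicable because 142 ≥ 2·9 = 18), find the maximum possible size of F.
max |F| = C(141, 8) = 3165326793495

Erdős-Ko-Rado (1961): when n ≥ 2k, max |F| = C(n−1, k−1). The bound is attained by the star {A : i ∈ A} for any fixed i ∈ [n]. Here C(142−1, 9−1) = C(141, 8) = 3165326793495.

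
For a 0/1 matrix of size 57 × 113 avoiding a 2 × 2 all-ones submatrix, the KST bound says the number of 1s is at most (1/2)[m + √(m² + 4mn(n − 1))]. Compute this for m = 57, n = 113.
z(57, 113; 2, 2) ≤ (1/2)[57 + √(57² + 4·57·113·112)] = (1/2)[57 + √2888817] = 878.326

Kővári–Sós–Turán: let r_1, ..., r_57 be the row sums and z = Σ r_i the total number of 1s. Each pair of columns can share at most one row with both entries 1 (else a 2×2 all-ones block appears), so Σ_i C(r_i, 2) ≤ C(113, 2) = 6328. By convexity Σ_i C(r_i, 2) ≥ 57·C(z/57, 2) = z(z − 57)/(2·57), giving z² − 57z − 57·113·112 ≤ 0 and hence z ≤ (1/2)[57 + √(3249 + 4·721392)] = (1/2)[57 + √2888817] ≈ (1/2)(57 + 1699.652) = 878.326.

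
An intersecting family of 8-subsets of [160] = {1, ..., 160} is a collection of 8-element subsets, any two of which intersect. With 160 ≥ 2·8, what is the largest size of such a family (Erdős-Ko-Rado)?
max |F| = C(159, 7) = 445853084391

Erdős-Ko-Rado (1961): when n ≥ 2k, max |F| = C(n−1, k−1). The bound is attained by the star {A : i ∈ A} for any fixed i ∈ [n]. Here C(160−1, 8−1) = C(159, 7) = 445853084391.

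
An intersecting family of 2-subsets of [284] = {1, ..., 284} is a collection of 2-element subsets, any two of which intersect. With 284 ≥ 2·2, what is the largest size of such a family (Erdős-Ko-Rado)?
max |F| = C(283, 1) = 283

The Erdős-Ko-Rado theorem states: for n ≥ 2k, an intersecting family of k-subsets of an n-element set has size at most C(n − 1, k − 1), with equality for 'star' families {A ⊆ [n] : |A| = k, i ∈ A} (fix an element i). For n = 284, k = 2: C(283, 1) = 283.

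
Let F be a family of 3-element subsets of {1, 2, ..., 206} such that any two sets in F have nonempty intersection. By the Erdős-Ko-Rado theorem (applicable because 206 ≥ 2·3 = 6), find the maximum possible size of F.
max |F| = C(205, 2) = 20910

Erdős-Ko-Rado (1961): when n ≥ 2k, max |F| = C(n−1, k−1). The bound is attained by the star {A : i ∈ A} for any fixed i ∈ [n]. Here C(206−1, 3−1) = C(205, 2) = 20910.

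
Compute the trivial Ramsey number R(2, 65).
R(2, 65) = 65

R(2, k) = k for all k ≥ 2: in a 2-colouring of K_k, either some edge is red (a red K_2) or all edges are blue (a blue K_k). And K_{64} coloured all-blue has no blue K_65, so R(2, 65) > 64. Hence R(2, 65) = 65.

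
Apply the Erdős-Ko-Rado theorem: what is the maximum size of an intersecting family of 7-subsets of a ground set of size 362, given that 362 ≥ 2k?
max |F| = C(361, 6) = 2948308303332

The Erdős-Ko-Rado theorem states: for n ≥ 2k, an intersecting family of k-subsets of an n-element set has size at most C(n − 1, k − 1), with equality for 'star' families {A ⊆ [n] : |A| = k, i ∈ A} (fix an element i). For n = 362, k = 7: C(361, 6) = 2948308303332.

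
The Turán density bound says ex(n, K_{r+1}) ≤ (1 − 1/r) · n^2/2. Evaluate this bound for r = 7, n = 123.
Turán density bound = (6/7) · 123^2/2 = 45387/7 ≈ 6483.8571

Turán's theorem: ex(n, K_{r+1}) is achieved by the complete r-partite Turán graph T(n, r) with parts as balanced as possible, and is at most (1 − 1/r) · n^2/2. For r = 7, n = 123: the density bound is (6/7) · 15129/2 = 45387/7 ≈ 6483.8571. The integer-valued extremum is e(T(123, 7)) = 6483, which is strictly less than the density bound 45387/7 since 7 ∤ 123 (the parts of T(123, 7) cannot all be equal).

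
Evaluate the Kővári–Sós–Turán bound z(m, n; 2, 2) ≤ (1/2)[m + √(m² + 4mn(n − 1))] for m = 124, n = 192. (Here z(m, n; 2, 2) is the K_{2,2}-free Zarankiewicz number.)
z(124, 192; 2, 2) ≤ (1/2)[124 + √(124² + 4·124·192·191)] = (1/2)[124 + √18204688] = 2195.3476

Kővári–Sós–Turán: let r_1, ..., r_124 be the row sums and z = Σ r_i the total number of 1s. Each pair of columns can share at most one row with both entries 1 (else a 2×2 all-ones block appears), so Σ_i C(r_i, 2) ≤ C(192, 2) = 18336. By convexity Σ_i C(r_i, 2) ≥ 124·C(z/124, 2) = z(z − 124)/(2·124), giving z² − 124z − 124·192·191 ≤ 0 and hence z ≤ (1/2)[124 + √(15376 + 4·4547328)] = (1/2)[124 + √18204688] ≈ (1/2)(124 + 4266.6952) = 2195.3476.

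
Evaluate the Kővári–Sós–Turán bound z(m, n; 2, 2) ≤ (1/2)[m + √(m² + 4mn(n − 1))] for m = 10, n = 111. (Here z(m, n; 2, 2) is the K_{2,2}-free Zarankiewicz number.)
z(10, 111; 2, 2) ≤ (1/2)[10 + √(10² + 4·10·111·110)] = (1/2)[10 + √488500] = 354.4639

Kővári–Sós–Turán: let r_1, ..., r_10 be the row sums and z = Σ r_i the total number of 1s. Each pair of columns can share at most one row with both entries 1 (else a 2×2 all-ones block appears), so Σ_i C(r_i, 2) ≤ C(111, 2) = 6105. By convexity Σ_i C(r_i, 2) ≥ 10·C(z/10, 2) = z(z − 10)/(2·10), giving z² − 10z − 10·111·110 ≤ 0 and hence z ≤ (1/2)[10 + √(100 + 4·122100)] = (1/2)[10 + √488500] ≈ (1/2)(10 + 698.9278) = 354.4639.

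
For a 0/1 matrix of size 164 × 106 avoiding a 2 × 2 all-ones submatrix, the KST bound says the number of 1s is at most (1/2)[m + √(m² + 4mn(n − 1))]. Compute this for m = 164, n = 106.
z(164, 106; 2, 2) ≤ (1/2)[164 + √(164² + 4·164·106·105)] = (1/2)[164 + √7328176] = 1435.5302

Kővári–Sós–Turán: let r_1, ..., r_164 be the row sums and z = Σ r_i the total number of 1s. Each pair of columns can share at most one row with both entries 1 (else a 2×2 all-ones block appears), so Σ_i C(r_i, 2) ≤ C(106, 2) = 5565. By convexity Σ_i C(r_i, 2) ≥ 164·C(z/164, 2) = z(z − 164)/(2·164), giving z² − 164z − 164·106·105 ≤ 0 and hence z ≤ (1/2)[164 + √(26896 + 4·1825320)] = (1/2)[164 + √7328176] ≈ (1/2)(164 + 2707.0604) = 1435.5302.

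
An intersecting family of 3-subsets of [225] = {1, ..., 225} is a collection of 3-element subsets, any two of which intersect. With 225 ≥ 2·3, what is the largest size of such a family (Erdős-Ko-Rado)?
max |F| = C(224, 2) = 24976

The Erdős-Ko-Rado theorem states: for n ≥ 2k, an intersecting family of k-subsets of an n-element set has size at most C(n − 1, k − 1), with equality for 'star' families {A ⊆ [n] : |A| = k, i ∈ A} (fix an element i). For n = 225, k = 3: C(224, 2) = 24976.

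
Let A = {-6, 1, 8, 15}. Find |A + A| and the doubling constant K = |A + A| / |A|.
K = |A + A| / |A| = 7/4

Enumerate A + A = {a + b : a, b ∈ A}. With |A| = 4, there are |A|^2 = 16 ordered sum pairs; collecting distinct values, A + A = {-12, -5, 2, 9, 16, 23, 30}, so |A + A| = 7. Thus K = 7/4. Here |A + A| = 2|A| − 1 = 7, the minimum possible — so K = 7/4 is minimal, which holds iff A is an arithmetic progression.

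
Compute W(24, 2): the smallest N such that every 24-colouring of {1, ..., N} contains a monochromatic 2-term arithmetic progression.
W(24, 2) = 24 + 1 = 25

A 2-term AP is any pair of integers, so a monochromatic 2-AP exists iff some colour is used at least twice. With 24 colours, the colouring i ↦ i on {1, ..., 24} uses each colour once, avoiding any monochromatic pair, so W(24, 2) > 24. For {1, ..., 25}, pigeonhole forces two integers of the same colour, which form a monochromatic 2-AP. Hence W(24, 2) = 25.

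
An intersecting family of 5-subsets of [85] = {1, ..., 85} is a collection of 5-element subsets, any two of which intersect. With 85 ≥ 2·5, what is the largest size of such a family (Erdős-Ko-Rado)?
max |F| = C(84, 4) = 1929501

The Erdős-Ko-Rado theorem states: for n ≥ 2k, an intersecting family of k-subsets of an n-element set has size at most C(n − 1, k − 1), with equality for 'star' families {A ⊆ [n] : |A| = k, i ∈ A} (fix an element i). For n = 85, k = 5: C(84, 4) = 1929501.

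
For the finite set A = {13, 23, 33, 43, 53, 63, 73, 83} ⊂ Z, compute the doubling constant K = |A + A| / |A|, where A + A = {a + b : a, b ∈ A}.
K = |A + A| / |A| = 15/8

Enumerate A + A = {a + b : a, b ∈ A}. With |A| = 8, there are |A|^2 = 64 ordered sum pairs; collecting distinct values, A + A = {26, 36, 46, 56, 66, 76, 86, 96, 106, 116, 126, 136, 146, 156, 166}, so |A + A| = 15. Thus K = 15/8. Here |A + A| = 2|A| − 1 = 15, the minimum possible — so K = 15/8 is minimal, which holds iff A is an arithmetic progression.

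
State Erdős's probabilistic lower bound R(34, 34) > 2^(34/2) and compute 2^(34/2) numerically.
2^(34/2) = 131072; so R(34, 34) > 131072

Colour each edge of K_n uniformly at random with red/blue. The expected number of monochromatic K_34 is C(n, 34) · 2 · 2^(−C(34,2)). If C(n, 34) · 2^(1 − C(34,2)) < 1, then with positive probability no monochromatic K_34 exists, so R(34, 34) > n. The standard estimate C(n, 34) ≤ n^34/34! shows this inequality holds whenever n ≤ 2^(34/2) (since 34! · 2^(C(34,2) − 1) > 2^(34^2/2) ≥ n^34). Hence R(34, 34) > 2^(34/2) = 131072.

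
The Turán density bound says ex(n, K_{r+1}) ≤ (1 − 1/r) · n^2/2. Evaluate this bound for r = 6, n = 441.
Turán density bound = (5/6) · 441^2/2 = 324135/4 ≈ 81033.75

Turán's theorem: ex(n, K_{r+1}) is achieved by the complete r-partite Turán graph T(n, r) with parts as balanced as possible, and is at most (1 − 1/r) · n^2/2. For r = 6, n = 441: the density bound is (5/6) · 194481/2 = 324135/4 ≈ 81033.75. The integer-valued extremum is e(T(441, 6)) = 81033, which is strictly less than the density bound 324135/4 since 6 ∤ 441 (the parts of T(441, 6) cannot all be equal).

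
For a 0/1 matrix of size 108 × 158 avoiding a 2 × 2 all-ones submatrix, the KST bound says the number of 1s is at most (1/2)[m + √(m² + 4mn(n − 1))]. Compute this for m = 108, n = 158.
z(108, 158; 2, 2) ≤ (1/2)[108 + √(108² + 4·108·158·157)] = (1/2)[108 + √10727856] = 1691.6703

Kővári–Sós–Turán: let r_1, ..., r_108 be the row sums and z = Σ r_i the total number of 1s. Each pair of columns can share at most one row with both entries 1 (else a 2×2 all-ones block appears), so Σ_i C(r_i, 2) ≤ C(158, 2) = 12403. By convexity Σ_i C(r_i, 2) ≥ 108·C(z/108, 2) = z(z − 108)/(2·108), giving z² − 108z − 108·158·157 ≤ 0 and hence z ≤ (1/2)[108 + √(11664 + 4·2679048)] = (1/2)[108 + √10727856] ≈ (1/2)(108 + 3275.3406) = 1691.6703.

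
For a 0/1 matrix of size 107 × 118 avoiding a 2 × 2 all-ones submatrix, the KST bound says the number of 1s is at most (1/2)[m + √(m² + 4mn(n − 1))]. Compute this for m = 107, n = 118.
z(107, 118; 2, 2) ≤ (1/2)[107 + √(107² + 4·107·118·117)] = (1/2)[107 + √5920417] = 1270.0954

Kővári–Sós–Turán: let r_1, ..., r_107 be the row sums and z = Σ r_i the total number of 1s. Each pair of columns can share at most one row with both entries 1 (else a 2×2 all-ones block appears), so Σ_i C(r_i, 2) ≤ C(118, 2) = 6903. By convexity Σ_i C(r_i, 2) ≥ 107·C(z/107, 2) = z(z − 107)/(2·107), giving z² − 107z − 107·118·117 ≤ 0 and hence z ≤ (1/2)[107 + √(11449 + 4·1477242)] = (1/2)[107 + √5920417] ≈ (1/2)(107 + 2433.1907) = 1270.0954.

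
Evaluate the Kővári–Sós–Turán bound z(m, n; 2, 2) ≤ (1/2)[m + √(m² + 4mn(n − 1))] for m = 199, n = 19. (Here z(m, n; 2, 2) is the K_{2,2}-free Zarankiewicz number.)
z(199, 19; 2, 2) ≤ (1/2)[199 + √(199² + 4·199·19·18)] = (1/2)[199 + √311833] = 378.71

Kővári–Sós–Turán: let r_1, ..., r_199 be the row sums and z = Σ r_i the total number of 1s. Each pair of columns can share at most one row with both entries 1 (else a 2×2 all-ones block appears), so Σ_i C(r_i, 2) ≤ C(19, 2) = 171. By convexity Σ_i C(r_i, 2) ≥ 199·C(z/199, 2) = z(z − 199)/(2·199), giving z² − 199z − 199·19·18 ≤ 0 and hence z ≤ (1/2)[199 + √(39601 + 4·68058)] = (1/2)[199 + √311833] ≈ (1/2)(199 + 558.4201) = 378.71.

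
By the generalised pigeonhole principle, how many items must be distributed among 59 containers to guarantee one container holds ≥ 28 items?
n = (28 − 1)·59 + 1 = 1594

By the generalised pigeonhole principle, to guarantee some box contains ≥ r objects we need more than (r − 1) · k objects total. Threshold: n = (r − 1) · k + 1. With r = 28 and k = 59: n = 27 · 59 + 1 = 1593 + 1 = 1594. For n = 1593 = 27 · 59, we can put exactly 27 objects in every box, avoiding 28 in any single one — so 1594 is tight.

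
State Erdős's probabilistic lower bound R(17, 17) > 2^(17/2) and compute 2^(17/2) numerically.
2^(17/2) = 362.0387; so R(17, 17) > 362.0387

Colour each edge of K_n uniformly at random with red/blue. The expected number of monochromatic K_17 is C(n, 17) · 2 · 2^(−C(17,2)). If C(n, 17) · 2^(1 − C(17,2)) < 1, then with positive probability no monochromatic K_17 exists, so R(17, 17) > n. The standard estimate C(n, 17) ≤ n^17/17! shows this inequality holds whenever n ≤ 2^(17/2) (since 17! · 2^(C(17,2) − 1) > 2^(17^2/2) ≥ n^17). Hence R(17, 17) > 2^(17/2) = 362.0387.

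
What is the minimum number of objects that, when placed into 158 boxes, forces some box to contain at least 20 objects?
n = (20 − 1)·158 + 1 = 3003

By the generalised pigeonhole principle, to guarantee some box contains ≥ r objects we need more than (r − 1) · k objects total. Threshold: n = (r − 1) · k + 1. With r = 20 and k = 158: n = 19 · 158 + 1 = 3002 + 1 = 3003. For n = 3002 = 19 · 158, we can put exactly 19 objects in every box, avoiding 20 in any single one — so 3003 is tight.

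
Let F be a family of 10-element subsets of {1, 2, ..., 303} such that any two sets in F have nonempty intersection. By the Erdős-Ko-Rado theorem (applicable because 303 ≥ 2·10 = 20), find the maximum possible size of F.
max |F| = C(302, 9) = 51054804739588650

The Erdős-Ko-Rado theorem states: for n ≥ 2k, an intersecting family of k-subsets of an n-element set has size at most C(n − 1, k − 1), with equality for 'star' families {A ⊆ [n] : |A| = k, i ∈ A} (fix an element i). For n = 303, k = 10: C(302, 9) = 51054804739588650.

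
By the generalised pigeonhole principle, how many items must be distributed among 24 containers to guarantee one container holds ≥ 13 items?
n = (13 − 1)·24 + 1 = 289

By the generalised pigeonhole principle, to guarantee some box contains ≥ r objects we need more than (r − 1) · k objects total. Threshold: n = (r − 1) · k + 1. With r = 13 and k = 24: n = 12 · 24 + 1 = 288 + 1 = 289. For n = 288 = 12 · 24, we can put exactly 12 objects in every box, avoiding 13 in any single one — so 289 is tight.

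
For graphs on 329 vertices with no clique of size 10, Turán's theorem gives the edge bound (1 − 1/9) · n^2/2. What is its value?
Turán density bound = (8/9) · 329^2/2 = 432964/9 ≈ 48107.1111

Turán's theorem: ex(n, K_{r+1}) is achieved by the complete r-partite Turán graph T(n, r) with parts as balanced as possible, and is at most (1 − 1/r) · n^2/2. For r = 9, n = 329: the density bound is (8/9) · 108241/2 = 432964/9 ≈ 48107.1111. The integer-valued extremum is e(T(329, 9)) = 48106, which is strictly less than the density bound 432964/9 since 9 ∤ 329 (the parts of T(329, 9) cannot all be equal).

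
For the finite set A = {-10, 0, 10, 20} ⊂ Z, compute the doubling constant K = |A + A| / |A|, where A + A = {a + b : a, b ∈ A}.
K = |A + A| / |A| = 7/4

Enumerate A + A = {a + b : a, b ∈ A}. With |A| = 4, there are |A|^2 = 16 ordered sum pairs; collecting distinct values, A + A = {-20, -10, 0, 10, 20, 30, 40}, so |A + A| = 7. Thus K = 7/4. Here |A + A| = 2|A| − 1 = 7, the minimum possible — so K = 7/4 is minimal, which holds iff A is an arithmetic progression.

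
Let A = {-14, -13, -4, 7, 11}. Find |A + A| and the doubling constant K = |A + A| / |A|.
K = |A + A| / |A| = 15/5 = 3

Enumerate A + A = {a + b : a, b ∈ A}. With |A| = 5, there are |A|^2 = 25 ordered sum pairs; collecting distinct values, A + A = {-28, -27, -26, -18, -17, -8, -7, -6, -3, -2, 3, 7, 14, 18, 22}, so |A + A| = 15. Thus K = 15/5 = 3. For comparison, the minimum possible |A + A| over all 5-element sets is 2·5 − 1 = 9 (so min K = 9/5), attained only by arithmetic progressions.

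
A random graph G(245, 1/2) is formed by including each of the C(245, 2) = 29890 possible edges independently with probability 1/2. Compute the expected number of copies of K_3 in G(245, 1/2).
E[# K_3] = C(245, 3) · (1/2)^C(3, 2) = 2421090 / 2^3 = 1210545/4 = 302636.25

For each 3-subset S of vertices (there are C(245, 3) = 2421090 such S), let X_S = 1 if S induces a K_3 (all C(3, 2) = 3 edges present). Then P(X_S = 1) = (1/2)^3 = 1/8. By linearity of expectation, E[# K_3] = C(245, 3) · (1/2)^3 = 2421090 / 8 = 1210545/4 = 302636.25.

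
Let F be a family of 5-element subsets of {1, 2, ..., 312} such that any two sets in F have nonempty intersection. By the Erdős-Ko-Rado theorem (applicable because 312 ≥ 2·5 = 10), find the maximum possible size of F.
max |F| = C(311, 4) = 382313855

Erdős-Ko-Rado (1961): when n ≥ 2k, max |F| = C(n−1, k−1). The bound is attained by the star {A : i ∈ A} for any fixed i ∈ [n]. Here C(312−1, 5−1) = C(311, 4) = 382313855.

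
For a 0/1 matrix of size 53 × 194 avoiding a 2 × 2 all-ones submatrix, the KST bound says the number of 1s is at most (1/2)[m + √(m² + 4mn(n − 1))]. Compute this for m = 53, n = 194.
z(53, 194; 2, 2) ≤ (1/2)[53 + √(53² + 4·53·194·193)] = (1/2)[53 + √7940513] = 1435.4458

Kővári–Sós–Turán: let r_1, ..., r_53 be the row sums and z = Σ r_i the total number of 1s. Each pair of columns can share at most one row with both entries 1 (else a 2×2 all-ones block appears), so Σ_i C(r_i, 2) ≤ C(194, 2) = 18721. By convexity Σ_i C(r_i, 2) ≥ 53·C(z/53, 2) = z(z − 53)/(2·53), giving z² − 53z − 53·194·193 ≤ 0 and hence z ≤ (1/2)[53 + √(2809 + 4·1984426)] = (1/2)[53 + √7940513] ≈ (1/2)(53 + 2817.8916) = 1435.4458.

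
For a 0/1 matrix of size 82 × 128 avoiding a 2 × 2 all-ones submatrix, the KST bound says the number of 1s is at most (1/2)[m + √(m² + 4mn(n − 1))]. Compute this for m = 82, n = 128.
z(82, 128; 2, 2) ≤ (1/2)[82 + √(82² + 4·82·128·127)] = (1/2)[82 + √5338692] = 1196.2805

Kővári–Sós–Turán: let r_1, ..., r_82 be the row sums and z = Σ r_i the total number of 1s. Each pair of columns can share at most one row with both entries 1 (else a 2×2 all-ones block appears), so Σ_i C(r_i, 2) ≤ C(128, 2) = 8128. By convexity Σ_i C(r_i, 2) ≥ 82·C(z/82, 2) = z(z − 82)/(2·82), giving z² − 82z − 82·128·127 ≤ 0 and hence z ≤ (1/2)[82 + √(6724 + 4·1332992)] = (1/2)[82 + √5338692] ≈ (1/2)(82 + 2310.561) = 1196.2805.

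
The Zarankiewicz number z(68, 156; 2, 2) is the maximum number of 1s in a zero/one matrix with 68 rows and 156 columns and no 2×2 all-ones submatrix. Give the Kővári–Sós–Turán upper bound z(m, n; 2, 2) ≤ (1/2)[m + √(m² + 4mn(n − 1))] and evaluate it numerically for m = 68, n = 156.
z(68, 156; 2, 2) ≤ (1/2)[68 + √(68² + 4·68·156·155)] = (1/2)[68 + √6581584] = 1316.7299

Kővári–Sós–Turán: let r_1, ..., r_68 be the row sums and z = Σ r_i the total number of 1s. Each pair of columns can share at most one row with both entries 1 (else a 2×2 all-ones block appears), so Σ_i C(r_i, 2) ≤ C(156, 2) = 12090. By convexity Σ_i C(r_i, 2) ≥ 68·C(z/68, 2) = z(z − 68)/(2·68), giving z² − 68z − 68·156·155 ≤ 0 and hence z ≤ (1/2)[68 + √(4624 + 4·1644240)] = (1/2)[68 + √6581584] ≈ (1/2)(68 + 2565.4598) = 1316.7299.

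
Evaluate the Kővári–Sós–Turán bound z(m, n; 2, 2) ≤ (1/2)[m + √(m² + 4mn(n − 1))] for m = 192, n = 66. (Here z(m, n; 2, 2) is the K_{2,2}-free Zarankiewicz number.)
z(192, 66; 2, 2) ≤ (1/2)[192 + √(192² + 4·192·66·65)] = (1/2)[192 + √3331584] = 1008.6314

Kővári–Sós–Turán: let r_1, ..., r_192 be the row sums and z = Σ r_i the total number of 1s. Each pair of columns can share at most one row with both entries 1 (else a 2×2 all-ones block appears), so Σ_i C(r_i, 2) ≤ C(66, 2) = 2145. By convexity Σ_i C(r_i, 2) ≥ 192·C(z/192, 2) = z(z − 192)/(2·192), giving z² − 192z − 192·66·65 ≤ 0 and hence z ≤ (1/2)[192 + √(36864 + 4·823680)] = (1/2)[192 + √3331584] ≈ (1/2)(192 + 1825.2627) = 1008.6314.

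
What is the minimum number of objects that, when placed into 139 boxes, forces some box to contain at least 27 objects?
n = (27 − 1)·139 + 1 = 3615

By the generalised pigeonhole principle, to guarantee some box contains ≥ r objects we need more than (r − 1) · k objects total. Threshold: n = (r − 1) · k + 1. With r = 27 and k = 139: n = 26 · 139 + 1 = 3614 + 1 = 3615. For n = 3614 = 26 · 139, we can put exactly 26 objects in every box, avoiding 27 in any single one — so 3615 is tight.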